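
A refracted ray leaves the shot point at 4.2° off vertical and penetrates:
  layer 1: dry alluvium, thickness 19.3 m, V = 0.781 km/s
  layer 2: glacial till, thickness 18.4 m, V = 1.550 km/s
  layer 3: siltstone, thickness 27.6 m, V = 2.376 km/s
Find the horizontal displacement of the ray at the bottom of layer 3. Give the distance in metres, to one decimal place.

10.4 m

Apply Snell's law at each interface; in layer i the horizontal offset is hᵢ·tan θᵢ.
Layer 1: θ = 4.20°; offset = 19.3·tan 4.20° = 1.417 m.
Layer 2: sin θ = 1.550·sin 4.2°/0.781 = 0.1454, θ = 8.36°; offset = 18.4·tan 8.36° = 2.703 m.
Layer 3: sin θ = 2.376·sin 4.2°/0.781 = 0.2228, θ = 12.87°; offset = 27.6·tan 12.87° = 6.308 m.
Summing the layer offsets gives 10.429 m.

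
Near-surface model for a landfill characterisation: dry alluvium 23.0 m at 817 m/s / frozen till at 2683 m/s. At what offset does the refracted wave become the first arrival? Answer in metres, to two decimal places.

63.00 m

θ_c = arcsin(817/2683) = 17.73°, so cos θ_c = 0.9525 and tᵢ = 2h cos θ_c/V₁ = 0.0536 s.
At crossover x/V₁ = x/V₂ + tᵢ ⇒ x = tᵢ/(1/V₁ − 1/V₂) = 0.05363/(1.2240e-03 − 3.7272e-04) = 63.00 m.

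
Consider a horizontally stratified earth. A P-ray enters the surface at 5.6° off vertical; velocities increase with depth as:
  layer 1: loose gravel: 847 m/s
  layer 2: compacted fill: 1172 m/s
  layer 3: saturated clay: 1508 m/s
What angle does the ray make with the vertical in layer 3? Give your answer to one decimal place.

Ray parameter p = sin 5.6° / 847 = 1.1521e-04 s/m.
sin θ_3 = p·V_3 = 1.1521e-04 × 1508 = 0.1737.
θ_3 = 10.01° from the vertical.

10.0°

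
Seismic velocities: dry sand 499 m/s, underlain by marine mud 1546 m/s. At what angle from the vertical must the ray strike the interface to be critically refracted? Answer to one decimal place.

At critical incidence the refracted ray runs along the interface (θ₂ = 90°), so sin θ_c = V₁/V₂.
θ_c = arcsin(499/1546) = arcsin 0.3228 = 18.83°.

18.8°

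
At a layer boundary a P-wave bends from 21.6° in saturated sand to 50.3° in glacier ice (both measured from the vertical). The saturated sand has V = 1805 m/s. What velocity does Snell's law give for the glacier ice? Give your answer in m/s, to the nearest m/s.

3773 m/s

Snell's law: sin 21.6°/V₁ = sin 50.3°/V₂.
V₂ = V₁·sin 50.3°/sin 21.6° = 1805 × 2.0901 = 3772.54 m/s.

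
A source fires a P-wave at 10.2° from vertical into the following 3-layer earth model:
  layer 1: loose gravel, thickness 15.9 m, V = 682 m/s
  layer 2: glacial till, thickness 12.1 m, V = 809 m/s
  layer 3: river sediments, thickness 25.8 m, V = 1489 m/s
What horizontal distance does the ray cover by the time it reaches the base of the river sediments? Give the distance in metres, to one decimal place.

16.3 m

Ray parameter p = sin 10.2° / 682 m/s = 2.5966e-04 s/m.
Layer 1: θ = 10.20°; offset = 15.9·tan 10.20° = 2.861 m.
Layer 2: sin θ = p·809 = 0.2101 → θ = 12.13°; offset = 12.1·tan 12.13° = 2.600 m.
Layer 3: sin θ = p·1489 = 0.3866 → θ = 22.74°; offset = 25.8·tan 22.74° = 10.816 m.
Σ offsets = 16.277 m.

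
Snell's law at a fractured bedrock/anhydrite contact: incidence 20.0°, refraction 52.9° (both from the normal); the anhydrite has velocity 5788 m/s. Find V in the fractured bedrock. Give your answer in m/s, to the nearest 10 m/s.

Snell's law: sin 20.0°/V₁ = sin 52.9°/V₂.
V₁ = V₂·sin 20.0°/sin 52.9° = 5788 × 0.4288 = 2482.01 m/s.

2480 m/s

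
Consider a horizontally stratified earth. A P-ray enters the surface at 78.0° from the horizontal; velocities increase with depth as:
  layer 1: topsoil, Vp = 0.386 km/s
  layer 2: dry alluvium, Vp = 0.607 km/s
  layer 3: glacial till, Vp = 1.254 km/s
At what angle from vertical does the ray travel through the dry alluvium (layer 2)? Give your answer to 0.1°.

19.1°

From the normal: θ₁ = 90° − 78.0° = 12.0°.
Ray parameter p = sin 12.0° / 0.386 = 5.3863e-01 s/km.
sin θ_2 = p·V_2 = 5.3863e-01 × 0.607 = 0.3269.
θ_2 = 19.08° from the vertical.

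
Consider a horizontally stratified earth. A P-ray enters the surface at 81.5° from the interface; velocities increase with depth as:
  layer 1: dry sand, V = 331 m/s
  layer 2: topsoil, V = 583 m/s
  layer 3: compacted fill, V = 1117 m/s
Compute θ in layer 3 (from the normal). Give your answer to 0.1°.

From the normal: θ₁ = 90° − 81.5° = 8.5°.
Snell's law across each interface conserves sin θ / V, so sin θ_3 = V_3·sin θ₁/V₁.
sin θ_3 = 1117 × sin 8.5° / 331 = 0.4988.
θ_3 = arcsin 0.4988 = 29.92°.

29.9°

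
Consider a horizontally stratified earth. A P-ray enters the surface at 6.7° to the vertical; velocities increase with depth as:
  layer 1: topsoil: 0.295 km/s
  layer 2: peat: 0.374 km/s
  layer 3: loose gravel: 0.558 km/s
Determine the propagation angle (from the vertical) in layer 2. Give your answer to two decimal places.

Snell's law across each interface conserves sin θ / V, so sin θ_2 = V_2·sin θ₁/V₁.
sin θ_2 = 0.374 × sin 6.7° / 0.295 = 0.1479.
θ_2 = arcsin 0.1479 = 8.51°.

8.51°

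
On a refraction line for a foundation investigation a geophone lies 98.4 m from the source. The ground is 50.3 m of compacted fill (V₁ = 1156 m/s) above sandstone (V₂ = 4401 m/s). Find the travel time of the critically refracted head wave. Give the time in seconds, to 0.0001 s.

0.1063 s

θ_c = arcsin(V₁/V₂) = arcsin(1156/4401) = 15.23°, cos θ_c = 0.9649.
Intercept time tᵢ = 2h cos θ_c / V₁ = 2·50.3·0.9649/1156 = 0.08397 s.
t = x/V₂ + tᵢ = 98.4/4401 + 0.08397 = 0.10633 s.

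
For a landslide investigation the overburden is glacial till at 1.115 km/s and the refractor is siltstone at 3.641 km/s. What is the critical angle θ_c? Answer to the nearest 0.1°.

17.8°

At critical incidence the refracted ray runs along the interface (θ₂ = 90°), so sin θ_c = V₁/V₂.
θ_c = arcsin(1.115/3.641) = arcsin 0.3062 = 17.83°.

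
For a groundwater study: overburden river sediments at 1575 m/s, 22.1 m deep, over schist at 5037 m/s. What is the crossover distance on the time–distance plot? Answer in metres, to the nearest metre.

θ_c = arcsin(1575/5037) = 18.22°, so cos θ_c = 0.9499 and tᵢ = 2h cos θ_c/V₁ = 0.0267 s.
At crossover x/V₁ = x/V₂ + tᵢ ⇒ x = tᵢ/(1/V₁ − 1/V₂) = 0.02666/(6.3492e-04 − 1.9853e-04) = 61.08 m.

61 m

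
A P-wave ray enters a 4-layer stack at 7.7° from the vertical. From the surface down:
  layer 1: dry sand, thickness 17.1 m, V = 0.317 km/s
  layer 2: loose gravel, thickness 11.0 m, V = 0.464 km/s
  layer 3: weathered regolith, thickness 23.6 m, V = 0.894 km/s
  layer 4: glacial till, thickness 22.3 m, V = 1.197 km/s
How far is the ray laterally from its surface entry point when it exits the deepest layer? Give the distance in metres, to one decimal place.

27.2 m

p = sin θ₁/V₁ = sin 7.7°/0.317 = 4.2267e-01 s/km is conserved through the stack.
Layer 1: θ = 7.70°; offset = 17.1·tan 7.70° = 2.312 m.
Layer 2: sin θ = p·0.464 = 0.1961 → θ = 11.31°; offset = 11.0·tan 11.31° = 2.200 m.
Layer 3: sin θ = p·0.894 = 0.3779 → θ = 22.20°; offset = 23.6·tan 22.20° = 9.632 m.
Layer 4: sin θ = p·1.197 = 0.5059 → θ = 30.39°; offset = 22.3·tan 30.39° = 13.080 m.
Summing the layer offsets gives 27.224 m.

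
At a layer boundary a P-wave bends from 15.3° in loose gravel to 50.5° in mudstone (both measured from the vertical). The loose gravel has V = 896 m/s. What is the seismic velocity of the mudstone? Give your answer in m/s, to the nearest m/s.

Snell's law: sin 15.3°/V₁ = sin 50.5°/V₂.
V₂ = V₁·sin 50.5°/sin 15.3° = 896 × 2.9242 = 2620.11 m/s.

2620 m/s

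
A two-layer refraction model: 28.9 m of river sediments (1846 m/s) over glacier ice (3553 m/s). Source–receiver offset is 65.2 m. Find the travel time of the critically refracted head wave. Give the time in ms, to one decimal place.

45.1 ms

θ_c = arcsin(V₁/V₂) = arcsin(1846/3553) = 31.30°, cos θ_c = 0.8544.
Intercept time tᵢ = 2h cos θ_c / V₁ = 2·28.9·0.8544/1846 = 0.02675 s.
t = x/V₂ + tᵢ = 65.2/3553 + 0.02675 = 0.04510 s.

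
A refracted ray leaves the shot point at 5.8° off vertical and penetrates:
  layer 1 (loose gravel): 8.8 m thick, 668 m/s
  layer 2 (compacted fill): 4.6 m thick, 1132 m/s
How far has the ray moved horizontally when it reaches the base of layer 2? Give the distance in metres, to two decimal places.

1.69 m

p = sin θ₁/V₁ = sin 5.8°/668 = 1.5128e-04 s/m is conserved through the stack.
Layer 1: θ = 5.80°; offset = 8.8·tan 5.80° = 0.8939 m.
Layer 2: sin θ = p·1132 = 0.1713 → θ = 9.86°; offset = 4.6·tan 9.86° = 0.7996 m.
Summing the layer offsets gives 1.6934 m.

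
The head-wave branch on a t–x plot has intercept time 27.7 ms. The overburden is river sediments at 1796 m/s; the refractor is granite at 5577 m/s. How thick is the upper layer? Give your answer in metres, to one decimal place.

θ_c = arcsin(1796/5577) = 18.79°; cos θ_c = 0.9467.
tᵢ = 2h cos θ_c/V₁ ⇒ h = tᵢ·V₁/(2 cos θ_c) = 0.0277·1796/(2·0.9467) = 26.27 m.

26.3 m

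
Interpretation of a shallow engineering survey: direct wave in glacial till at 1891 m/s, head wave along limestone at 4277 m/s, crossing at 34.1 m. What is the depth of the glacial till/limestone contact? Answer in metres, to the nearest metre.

11 m

x_cross = 2h·√((V₂+V₁)/(V₂−V₁)) → h = x_cross / (2·√((V₂+V₁)/(V₂−V₁))).
√((V₂+V₁)/(V₂−V₁)) = √((4277+1891)/(4277−1891)) = 1.6078.
h = 34.1 / (2·1.6078) = 10.60 m.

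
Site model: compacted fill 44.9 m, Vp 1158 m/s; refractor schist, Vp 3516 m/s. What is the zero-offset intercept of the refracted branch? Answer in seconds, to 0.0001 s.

θ_c = arcsin(V₁/V₂) = arcsin(1158/3516) = 19.23°; cos θ_c = 0.9442.
tᵢ = 2h·cos θ_c / V₁ = 2·44.9·0.9442 / 1158 = 0.07322 s.

0.0732 s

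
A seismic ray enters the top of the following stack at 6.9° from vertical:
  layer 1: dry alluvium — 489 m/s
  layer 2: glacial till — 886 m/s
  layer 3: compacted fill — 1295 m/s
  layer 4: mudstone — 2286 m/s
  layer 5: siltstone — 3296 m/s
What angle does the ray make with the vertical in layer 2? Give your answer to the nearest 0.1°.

12.6°

Ray parameter p = sin 6.9° / 489 = 2.4568e-04 s/m.
sin θ_2 = p·V_2 = 2.4568e-04 × 886 = 0.2177.
θ_2 = arcsin 0.2177 = 12.57°.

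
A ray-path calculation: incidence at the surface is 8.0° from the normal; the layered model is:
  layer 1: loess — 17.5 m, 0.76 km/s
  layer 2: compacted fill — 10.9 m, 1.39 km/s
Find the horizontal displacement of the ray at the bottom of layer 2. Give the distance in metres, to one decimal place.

5.3 m

Apply Snell's law at each interface; in layer i the horizontal offset is hᵢ·tan θᵢ.
Layer 1: θ = 8.00°; offset = 17.5·tan 8.00° = 2.459 m.
Layer 2: sin θ = 1.39·sin 8.0°/0.76 = 0.2545, θ = 14.75°; offset = 10.9·tan 14.75° = 2.869 m.
Σ offsets = 5.328 m.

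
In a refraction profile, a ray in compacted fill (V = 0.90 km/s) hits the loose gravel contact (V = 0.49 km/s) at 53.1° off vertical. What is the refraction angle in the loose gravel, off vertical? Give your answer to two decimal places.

25.81°

Snell's law: sin θ₂ = (V₂/V₁)·sin θ₁ = (0.49/0.90)·sin 53.1° = 0.4354.
θ₂ = sin⁻¹(0.4354) = 25.81° (from vertical).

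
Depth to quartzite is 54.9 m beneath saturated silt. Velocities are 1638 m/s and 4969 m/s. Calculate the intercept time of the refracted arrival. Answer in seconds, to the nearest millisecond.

tᵢ = 2h·√(V₂²−V₁²)/(V₁V₂).
√(V₂²−V₁²) = √(4969²−1638²) = 4691.3 m/s.
tᵢ = 2·54.9·4691.3/(1638·4969) = 0.06329 s.

0.063 s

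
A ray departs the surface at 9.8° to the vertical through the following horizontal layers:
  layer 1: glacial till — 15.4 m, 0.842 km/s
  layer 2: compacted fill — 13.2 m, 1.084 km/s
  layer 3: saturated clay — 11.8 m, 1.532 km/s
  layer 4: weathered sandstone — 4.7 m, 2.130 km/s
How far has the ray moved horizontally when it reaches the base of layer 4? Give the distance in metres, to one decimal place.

Ray parameter p = sin 9.8° / 0.842 km/s = 2.0215e-01 s/km.
Layer 1: θ = 9.80°; offset = 15.4·tan 9.80° = 2.660 m.
Layer 2: sin θ = p·1.084 = 0.2191 → θ = 12.66°; offset = 13.2·tan 12.66° = 2.965 m.
Layer 3: sin θ = p·1.532 = 0.3097 → θ = 18.04°; offset = 11.8·tan 18.04° = 3.843 m.
Layer 4: sin θ = p·2.130 = 0.4306 → θ = 25.50°; offset = 4.7·tan 25.50° = 2.242 m.
Σ offsets = 11.710 m.

11.7 m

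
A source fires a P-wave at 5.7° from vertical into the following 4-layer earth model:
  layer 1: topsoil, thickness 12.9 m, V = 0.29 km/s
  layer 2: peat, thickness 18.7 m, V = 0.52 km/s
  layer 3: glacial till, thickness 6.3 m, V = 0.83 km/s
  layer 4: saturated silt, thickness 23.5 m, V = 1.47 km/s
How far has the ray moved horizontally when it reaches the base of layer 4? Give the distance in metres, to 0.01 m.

20.23 m

Ray parameter p = sin 5.7° / 0.29 km/s = 3.4248e-01 s/km.
Layer 1: θ = 5.70°; offset = 12.9·tan 5.70° = 1.2876 m.
Layer 2: sin θ = p·0.52 = 0.1781 → θ = 10.26°; offset = 18.7·tan 10.26° = 3.3844 m.
Layer 3: sin θ = p·0.83 = 0.2843 → θ = 16.51°; offset = 6.3·tan 16.51° = 1.8679 m.
Layer 4: sin θ = p·1.47 = 0.5034 → θ = 30.23°; offset = 23.5·tan 30.23° = 13.6929 m.
Summing the layer offsets gives 20.2328 m.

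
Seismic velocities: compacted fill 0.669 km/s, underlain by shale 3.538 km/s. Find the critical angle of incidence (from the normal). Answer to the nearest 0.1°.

Critical incidence: sin θ_c = V₁/V₂ = 0.669/3.538 = 0.1891.
θ_c = arcsin 0.1891 = 10.90°.

10.9°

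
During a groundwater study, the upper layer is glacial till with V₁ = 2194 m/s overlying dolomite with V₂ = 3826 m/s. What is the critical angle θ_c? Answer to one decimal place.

35.0°

At critical incidence the refracted ray runs along the interface (θ₂ = 90°), so sin θ_c = V₁/V₂.
θ_c = arcsin(2194/3826) = arcsin 0.5734 = 34.99°.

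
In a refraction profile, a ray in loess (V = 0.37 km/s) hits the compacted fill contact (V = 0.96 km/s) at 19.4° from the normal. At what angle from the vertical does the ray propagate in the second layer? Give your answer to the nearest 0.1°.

59.5°

Snell's law: sin θ₂ = (V₂/V₁)·sin θ₁ = (0.96/0.37)·sin 19.4° = 0.8618.
θ₂ = arcsin 0.8618 = 59.52° from the normal.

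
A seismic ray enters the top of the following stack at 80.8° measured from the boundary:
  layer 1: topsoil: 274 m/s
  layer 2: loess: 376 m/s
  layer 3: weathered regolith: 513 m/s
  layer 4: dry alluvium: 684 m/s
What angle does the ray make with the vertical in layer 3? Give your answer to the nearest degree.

From the normal: θ₁ = 90° − 80.8° = 9.2°.
Ray parameter p = sin 9.2° / 274 = 5.8351e-04 s/m.
sin θ_3 = p·V_3 = 5.8351e-04 × 513 = 0.2993.
θ_3 = arcsin 0.2993 = 17.42°.

17°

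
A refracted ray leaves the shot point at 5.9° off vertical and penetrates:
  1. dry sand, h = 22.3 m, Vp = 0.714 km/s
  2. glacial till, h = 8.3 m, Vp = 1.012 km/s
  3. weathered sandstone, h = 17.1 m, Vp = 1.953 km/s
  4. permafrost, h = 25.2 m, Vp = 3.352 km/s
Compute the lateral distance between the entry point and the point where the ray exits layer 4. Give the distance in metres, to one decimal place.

Apply Snell's law at each interface; in layer i the horizontal offset is hᵢ·tan θᵢ.
Layer 1: θ = 5.90°; offset = 22.3·tan 5.90° = 2.304 m.
Layer 2: sin θ = 1.012·sin 5.9°/0.714 = 0.1457, θ = 8.38°; offset = 8.3·tan 8.38° = 1.222 m.
Layer 3: sin θ = 1.953·sin 5.9°/0.714 = 0.2812, θ = 16.33°; offset = 17.1·tan 16.33° = 5.010 m.
Layer 4: sin θ = 3.352·sin 5.9°/0.714 = 0.4826, θ = 28.85°; offset = 25.2·tan 28.85° = 13.885 m.
Σ offsets = 22.422 m.

22.4 m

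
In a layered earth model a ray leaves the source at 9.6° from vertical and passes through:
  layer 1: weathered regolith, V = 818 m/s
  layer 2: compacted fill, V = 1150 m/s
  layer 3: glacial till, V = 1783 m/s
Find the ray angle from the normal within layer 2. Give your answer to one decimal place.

13.6°

Snell's law across each interface conserves sin θ / V, so sin θ_2 = V_2·sin θ₁/V₁.
sin θ_2 = 1150 × sin 9.6° / 818 = 0.2345.
θ_2 = 13.56° from the vertical.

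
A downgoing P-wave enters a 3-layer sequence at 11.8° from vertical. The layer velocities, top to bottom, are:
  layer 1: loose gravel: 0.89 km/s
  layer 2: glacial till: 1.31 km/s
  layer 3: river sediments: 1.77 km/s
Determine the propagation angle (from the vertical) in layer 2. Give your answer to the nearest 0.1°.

17.5°

Snell's law across each interface conserves sin θ / V, so sin θ_2 = V_2·sin θ₁/V₁.
sin θ_2 = 1.31 × sin 11.8° / 0.89 = 0.3010.
θ_2 = arcsin 0.3010 = 17.52°.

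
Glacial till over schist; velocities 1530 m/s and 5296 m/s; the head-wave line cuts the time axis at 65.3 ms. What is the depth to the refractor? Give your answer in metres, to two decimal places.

h = tᵢ·V₁·V₂ / (2·√(V₂²−V₁²)).
√(V₂²−V₁²) = √(5296² − 1530²) = 5070.2 m/s.
h = 0.0653 s × 1530 × 5296 / (2 × 5070.2) = 52.18 m.

52.18 m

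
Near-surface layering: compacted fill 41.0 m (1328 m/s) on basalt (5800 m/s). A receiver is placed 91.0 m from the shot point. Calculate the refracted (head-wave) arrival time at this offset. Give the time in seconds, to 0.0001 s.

t = x/V₂ + 2h·√(V₂²−V₁²)/(V₁V₂).
√(V₂²−V₁²) = √(5800²−1328²) = 5645.9 m/s; delay term = 2·41.0·5645.9/(1328·5800) = 0.06011 s.
t = 91.0/5800 + 0.06011 = 0.07580 s.

0.0758 s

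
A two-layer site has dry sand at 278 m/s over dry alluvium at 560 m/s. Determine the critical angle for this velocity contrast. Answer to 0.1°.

29.8°

At critical incidence the refracted ray runs along the interface (θ₂ = 90°), so sin θ_c = V₁/V₂.
θ_c = arcsin(278/560) = arcsin 0.4964 = 29.76°.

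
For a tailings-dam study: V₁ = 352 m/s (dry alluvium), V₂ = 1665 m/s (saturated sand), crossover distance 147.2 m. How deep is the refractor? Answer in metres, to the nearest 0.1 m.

59.4 m

h = (x_cross/2)·√((V₂−V₁)/(V₂+V₁)).
(V₂−V₁)/(V₂+V₁) = (1665−352)/(1665+352) = 0.6510; √ = 0.8068.
h = (147.2/2)·0.8068 = 59.38 m.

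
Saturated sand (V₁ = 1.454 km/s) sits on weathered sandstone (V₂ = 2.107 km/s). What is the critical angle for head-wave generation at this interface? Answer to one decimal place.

Critical incidence: sin θ_c = V₁/V₂ = 1.454/2.107 = 0.6901.
θ_c = arcsin 0.6901 = 43.64°.

43.6°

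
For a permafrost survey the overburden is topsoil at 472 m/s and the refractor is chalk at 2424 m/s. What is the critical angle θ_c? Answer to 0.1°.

Critical incidence: sin θ_c = V₁/V₂ = 472/2424 = 0.1947.
θ_c = arcsin 0.1947 = 11.23°.

11.2°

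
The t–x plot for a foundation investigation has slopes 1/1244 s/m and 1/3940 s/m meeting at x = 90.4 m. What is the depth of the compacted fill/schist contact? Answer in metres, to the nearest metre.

h = (x_cross/2)·√((V₂−V₁)/(V₂+V₁)).
(V₂−V₁)/(V₂+V₁) = (3940−1244)/(3940+1244) = 0.5201; √ = 0.7212.
h = (90.4/2)·0.7212 = 32.60 m.

33 m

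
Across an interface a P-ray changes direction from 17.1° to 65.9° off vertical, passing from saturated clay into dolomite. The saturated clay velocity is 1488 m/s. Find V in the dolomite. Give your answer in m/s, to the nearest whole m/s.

Snell's law: sin 17.1°/V₁ = sin 65.9°/V₂.
V₂ = V₁·sin 65.9°/sin 17.1° = 1488 × 3.1045 = 4619.43 m/s.

4619 m/s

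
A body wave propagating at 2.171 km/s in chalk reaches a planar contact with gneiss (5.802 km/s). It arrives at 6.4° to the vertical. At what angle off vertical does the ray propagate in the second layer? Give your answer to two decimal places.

17.33°

Snell's law: sin θ₂ = (V₂/V₁)·sin θ₁ = (5.802/2.171)·sin 6.4° = 0.2979.
θ₂ = arcsin 0.2979 = 17.33° from the normal.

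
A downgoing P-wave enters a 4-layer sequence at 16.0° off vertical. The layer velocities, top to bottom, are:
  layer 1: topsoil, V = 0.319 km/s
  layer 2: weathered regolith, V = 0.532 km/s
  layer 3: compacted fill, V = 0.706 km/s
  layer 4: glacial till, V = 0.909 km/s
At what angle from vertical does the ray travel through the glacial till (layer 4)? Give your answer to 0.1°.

Snell's law across each interface conserves sin θ / V, so sin θ_4 = V_4·sin θ₁/V₁.
sin θ_4 = 0.909 × sin 16.0° / 0.319 = 0.7854.
θ_4 = arcsin 0.7854 = 51.76°.

51.8°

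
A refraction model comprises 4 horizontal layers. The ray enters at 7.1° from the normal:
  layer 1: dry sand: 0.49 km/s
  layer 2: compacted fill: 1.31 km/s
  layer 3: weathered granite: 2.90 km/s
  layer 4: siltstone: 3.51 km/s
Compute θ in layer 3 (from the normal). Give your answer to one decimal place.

Ray parameter p = sin 7.1° / 0.49 = 2.5225e-01 s/km.
sin θ_3 = p·V_3 = 2.5225e-01 × 2.90 = 0.7315.
θ_3 = arcsin 0.7315 = 47.01°.

47.0°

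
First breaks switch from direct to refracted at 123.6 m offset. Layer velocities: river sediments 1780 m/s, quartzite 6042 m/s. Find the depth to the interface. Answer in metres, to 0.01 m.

45.62 m

x_cross = 2h·√((V₂+V₁)/(V₂−V₁)) → h = x_cross / (2·√((V₂+V₁)/(V₂−V₁))).
√((V₂+V₁)/(V₂−V₁)) = √((6042+1780)/(6042−1780)) = 1.3547.
h = 123.6 / (2·1.3547) = 45.62 m.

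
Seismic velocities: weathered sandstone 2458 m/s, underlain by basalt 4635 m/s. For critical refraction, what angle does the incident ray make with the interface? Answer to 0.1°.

At critical incidence the refracted ray runs along the interface (θ₂ = 90°), so sin θ_c = V₁/V₂.
θ_c = arcsin(2458/4635) = arcsin 0.5303 = 32.03°.
Measured from the interface: 90° − 32.03° = 57.97°.

58.0°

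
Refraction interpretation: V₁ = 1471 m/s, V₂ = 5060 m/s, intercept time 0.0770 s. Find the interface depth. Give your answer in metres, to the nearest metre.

59 m

h = tᵢ·V₁·V₂ / (2·√(V₂²−V₁²)).
√(V₂²−V₁²) = √(5060² − 1471²) = 4841.5 m/s.
h = 0.077 s × 1471 × 5060 / (2 × 4841.5) = 59.19 m.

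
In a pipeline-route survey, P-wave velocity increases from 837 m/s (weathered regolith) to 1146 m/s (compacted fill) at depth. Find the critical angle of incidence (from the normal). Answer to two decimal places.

Critical incidence: sin θ_c = V₁/V₂ = 837/1146 = 0.7304.
θ_c = arcsin 0.7304 = 46.92°.

46.92°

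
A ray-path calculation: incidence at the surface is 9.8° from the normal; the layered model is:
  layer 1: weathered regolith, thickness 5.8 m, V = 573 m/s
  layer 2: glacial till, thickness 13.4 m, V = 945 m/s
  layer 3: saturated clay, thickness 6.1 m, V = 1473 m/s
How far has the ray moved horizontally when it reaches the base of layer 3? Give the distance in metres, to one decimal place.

p = sin θ₁/V₁ = sin 9.8°/573 = 2.9705e-04 s/m is conserved through the stack.
Layer 1: θ = 9.80°; offset = 5.8·tan 9.80° = 1.002 m.
Layer 2: sin θ = p·945 = 0.2807 → θ = 16.30°; offset = 13.4·tan 16.30° = 3.919 m.
Layer 3: sin θ = p·1473 = 0.4376 → θ = 25.95°; offset = 6.1·tan 25.95° = 2.968 m.
Summing the layer offsets gives 7.889 m.

7.9 m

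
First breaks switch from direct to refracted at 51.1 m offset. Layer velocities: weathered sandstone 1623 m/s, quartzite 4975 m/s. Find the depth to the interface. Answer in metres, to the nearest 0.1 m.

h = (x_cross/2)·√((V₂−V₁)/(V₂+V₁)).
(V₂−V₁)/(V₂+V₁) = (4975−1623)/(4975+1623) = 0.5080; √ = 0.7128.
h = (51.1/2)·0.7128 = 18.21 m.

18.2 m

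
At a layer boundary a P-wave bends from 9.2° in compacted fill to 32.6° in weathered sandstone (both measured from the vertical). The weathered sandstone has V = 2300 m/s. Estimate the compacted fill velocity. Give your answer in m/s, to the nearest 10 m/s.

Snell's law: sin 9.2°/V₁ = sin 32.6°/V₂.
V₁ = V₂·sin 9.2°/sin 32.6° = 2300 × 0.2968 = 682.53 m/s.

680 m/s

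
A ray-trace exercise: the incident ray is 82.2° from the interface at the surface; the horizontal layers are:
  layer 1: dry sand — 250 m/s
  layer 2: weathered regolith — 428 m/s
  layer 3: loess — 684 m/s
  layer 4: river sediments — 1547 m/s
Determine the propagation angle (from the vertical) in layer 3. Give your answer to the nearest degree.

From the normal: θ₁ = 90° − 82.2° = 7.8°.
Snell's law across each interface conserves sin θ / V, so sin θ_3 = V_3·sin θ₁/V₁.
sin θ_3 = 684 × sin 7.8° / 250 = 0.3713.
θ_3 = 21.80° from the vertical.

22°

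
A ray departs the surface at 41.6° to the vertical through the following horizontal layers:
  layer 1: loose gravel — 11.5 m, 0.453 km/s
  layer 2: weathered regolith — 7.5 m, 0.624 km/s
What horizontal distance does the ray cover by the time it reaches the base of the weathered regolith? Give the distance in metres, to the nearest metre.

27 m

p = sin θ₁/V₁ = sin 41.6°/0.453 = 1.4656e+00 s/km is conserved through the stack.
Layer 1: θ = 41.60°; offset = 11.5·tan 41.60° = 10.210 m.
Layer 2: sin θ = p·0.624 = 0.9145 → θ = 66.14°; offset = 7.5·tan 66.14° = 16.958 m.
Summing the layer offsets gives 27.168 m.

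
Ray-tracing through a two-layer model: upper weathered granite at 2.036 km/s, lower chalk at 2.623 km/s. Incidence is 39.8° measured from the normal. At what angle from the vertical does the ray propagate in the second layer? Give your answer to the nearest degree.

sin θ₁/V₁ = sin θ₂/V₂ ⇒ sin θ₂ = 2.623·sin 39.8°/2.036 = 2.623·0.6401/2.036 = 0.8247.
θ₂ = sin⁻¹(0.8247) = 55.55° (from vertical).

56°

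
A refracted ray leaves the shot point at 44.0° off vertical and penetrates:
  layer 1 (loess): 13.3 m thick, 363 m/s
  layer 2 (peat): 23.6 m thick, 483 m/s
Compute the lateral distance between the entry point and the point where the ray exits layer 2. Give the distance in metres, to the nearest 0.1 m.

p = sin θ₁/V₁ = sin 44.0°/363 = 1.9137e-03 s/m is conserved through the stack.
Layer 1: θ = 44.00°; offset = 13.3·tan 44.00° = 12.844 m.
Layer 2: sin θ = p·483 = 0.9243 → θ = 67.56°; offset = 23.6·tan 67.56° = 57.152 m.
Total horizontal offset = 69.996 m.

70.0 m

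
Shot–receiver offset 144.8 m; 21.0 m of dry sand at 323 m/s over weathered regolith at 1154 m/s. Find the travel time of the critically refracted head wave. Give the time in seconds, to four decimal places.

0.2503 s

θ_c = arcsin(V₁/V₂) = arcsin(323/1154) = 16.25°, cos θ_c = 0.9600.
Intercept time tᵢ = 2h cos θ_c / V₁ = 2·21.0·0.9600/323 = 0.12483 s.
t = x/V₂ + tᵢ = 144.8/1154 + 0.12483 = 0.25031 s.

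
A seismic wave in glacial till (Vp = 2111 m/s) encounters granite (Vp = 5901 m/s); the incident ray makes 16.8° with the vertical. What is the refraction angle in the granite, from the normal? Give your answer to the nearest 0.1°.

Snell's law: sin θ₂ = (V₂/V₁)·sin θ₁ = (5901/2111)·sin 16.8° = 0.8079.
θ₂ = arcsin 0.8079 = 53.90° from the normal.

53.9°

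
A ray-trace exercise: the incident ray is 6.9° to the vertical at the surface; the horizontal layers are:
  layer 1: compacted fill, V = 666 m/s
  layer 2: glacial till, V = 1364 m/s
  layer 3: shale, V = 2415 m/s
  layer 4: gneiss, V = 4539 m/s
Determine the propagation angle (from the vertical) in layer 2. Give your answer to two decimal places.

Ray parameter p = sin 6.9° / 666 = 1.8039e-04 s/m.
sin θ_2 = p·V_2 = 1.8039e-04 × 1364 = 0.2460.
θ_2 = 14.24° from the vertical.

14.24°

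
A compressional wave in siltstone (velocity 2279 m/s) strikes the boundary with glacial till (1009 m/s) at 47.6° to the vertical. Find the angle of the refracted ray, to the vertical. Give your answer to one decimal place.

sin θ₁/V₁ = sin θ₂/V₂ ⇒ sin θ₂ = 1009·sin 47.6°/2279 = 1009·0.7385/2279 = 0.3269.
θ₂ = sin⁻¹(0.3269) = 19.08° (from vertical).

19.1°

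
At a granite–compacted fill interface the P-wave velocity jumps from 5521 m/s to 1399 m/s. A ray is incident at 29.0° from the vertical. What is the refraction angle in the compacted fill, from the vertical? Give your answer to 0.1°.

7.1°

Snell's law: sin θ₂ = (V₂/V₁)·sin θ₁ = (1399/5521)·sin 29.0° = 0.1228.
θ₂ = arcsin 0.1228 = 7.06° from the normal.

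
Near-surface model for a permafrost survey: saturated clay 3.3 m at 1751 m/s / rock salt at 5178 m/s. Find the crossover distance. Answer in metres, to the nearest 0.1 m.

θ_c = arcsin(1751/5178) = 19.76°, so cos θ_c = 0.9411 and tᵢ = 2h cos θ_c/V₁ = 0.0035 s.
At crossover x/V₁ = x/V₂ + tᵢ ⇒ x = tᵢ/(1/V₁ − 1/V₂) = 0.00355/(5.7110e-04 − 1.9312e-04) = 9.38 m.

9.4 m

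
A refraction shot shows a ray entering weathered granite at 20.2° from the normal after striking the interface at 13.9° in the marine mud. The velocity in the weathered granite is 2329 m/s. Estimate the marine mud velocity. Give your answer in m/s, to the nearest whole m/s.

Snell's law: sin 13.9°/V₁ = sin 20.2°/V₂.
V₁ = V₂·sin 13.9°/sin 20.2° = 2329 × 0.6957 = 1620.31 m/s.

1620 m/s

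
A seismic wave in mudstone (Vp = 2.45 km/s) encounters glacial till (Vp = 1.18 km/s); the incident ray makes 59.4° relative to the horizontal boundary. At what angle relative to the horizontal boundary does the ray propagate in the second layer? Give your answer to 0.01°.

Convert to the normal: θ₁ = 90° − 59.4° = 30.6°.
Snell's law: sin θ₂ = (V₂/V₁)·sin θ₁ = (1.18/2.45)·sin 30.6° = 0.2452.
θ₂ = sin⁻¹(0.2452) = 14.19° (from vertical).
From the interface: 90° − 14.19° = 75.81°.

75.81°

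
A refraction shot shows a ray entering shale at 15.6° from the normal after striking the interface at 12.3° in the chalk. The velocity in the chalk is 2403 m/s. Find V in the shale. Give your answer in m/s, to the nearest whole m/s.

3033 m/s

sin 12.3° = 0.2130; sin 15.6° = 0.2689.
V₂ = V₁·(sin θ₂/sin θ₁) = 2403·(0.2689/0.2130) = 3033.44 m/s.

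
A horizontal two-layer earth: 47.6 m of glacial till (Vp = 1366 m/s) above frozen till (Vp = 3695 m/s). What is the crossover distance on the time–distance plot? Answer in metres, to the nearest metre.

θ_c = arcsin(1366/3695) = 21.70°, so cos θ_c = 0.9292 and tᵢ = 2h cos θ_c/V₁ = 0.0648 s.
At crossover x/V₁ = x/V₂ + tᵢ ⇒ x = tᵢ/(1/V₁ − 1/V₂) = 0.06476/(7.3206e-04 − 2.7064e-04) = 140.34 m.

140 m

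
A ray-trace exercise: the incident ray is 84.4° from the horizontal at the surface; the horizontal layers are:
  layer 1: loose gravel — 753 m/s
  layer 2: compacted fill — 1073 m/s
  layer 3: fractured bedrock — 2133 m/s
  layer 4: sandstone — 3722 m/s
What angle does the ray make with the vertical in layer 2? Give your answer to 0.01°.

7.99°

From the normal: θ₁ = 90° − 84.4° = 5.6°.
Snell's law across each interface conserves sin θ / V, so sin θ_2 = V_2·sin θ₁/V₁.
sin θ_2 = 1073 × sin 5.6° / 753 = 0.1391.
θ_2 = 7.99° from the vertical.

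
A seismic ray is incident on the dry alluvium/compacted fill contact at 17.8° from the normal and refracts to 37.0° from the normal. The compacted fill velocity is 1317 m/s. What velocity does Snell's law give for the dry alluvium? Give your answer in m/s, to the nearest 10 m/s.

Snell's law: sin 17.8°/V₁ = sin 37.0°/V₂.
V₁ = V₂·sin 17.8°/sin 37.0° = 1317 × 0.5080 = 668.98 m/s.

670 m/s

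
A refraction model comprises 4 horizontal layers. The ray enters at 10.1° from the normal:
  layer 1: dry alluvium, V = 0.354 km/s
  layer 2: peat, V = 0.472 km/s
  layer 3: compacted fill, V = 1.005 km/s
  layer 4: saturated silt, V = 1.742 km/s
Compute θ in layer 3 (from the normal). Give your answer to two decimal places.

29.86°

Ray parameter p = sin 10.1° / 0.354 = 4.9539e-01 s/km.
sin θ_3 = p·V_3 = 4.9539e-01 × 1.005 = 0.4979.
θ_3 = 29.86° from the vertical.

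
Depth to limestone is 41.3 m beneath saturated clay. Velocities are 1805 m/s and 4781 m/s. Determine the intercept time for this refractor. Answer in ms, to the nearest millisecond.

θ_c = arcsin(V₁/V₂) = arcsin(1805/4781) = 22.18°; cos θ_c = 0.9260.
tᵢ = 2h·cos θ_c / V₁ = 2·41.3·0.9260 / 1805 = 0.04238 s.

42 ms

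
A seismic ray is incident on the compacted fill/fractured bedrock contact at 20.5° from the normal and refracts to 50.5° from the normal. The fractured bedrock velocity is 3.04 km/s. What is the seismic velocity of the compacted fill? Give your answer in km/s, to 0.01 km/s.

sin 20.5° = 0.3502; sin 50.5° = 0.7716.
V₁ = V₂·(sin θ₁/sin θ₂) = 3.04·(0.3502/0.7716) = 1.38 km/s.

1.38 km/s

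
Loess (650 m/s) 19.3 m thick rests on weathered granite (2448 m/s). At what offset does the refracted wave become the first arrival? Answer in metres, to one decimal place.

x_cross = 2h·√((V₂+V₁)/(V₂−V₁)).
(V₂+V₁)/(V₂−V₁) = (2448+650)/(2448−650) = 1.7230; √ = 1.3126.
x_cross = 2·19.3·1.3126 = 50.67 m.

50.7 m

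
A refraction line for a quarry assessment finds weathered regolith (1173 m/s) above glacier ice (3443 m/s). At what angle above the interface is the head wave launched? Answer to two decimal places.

Critical incidence: sin θ_c = V₁/V₂ = 1173/3443 = 0.3407.
θ_c = arcsin 0.3407 = 19.92°.
Measured from the interface: 90° − 19.92° = 70.08°.

70.08°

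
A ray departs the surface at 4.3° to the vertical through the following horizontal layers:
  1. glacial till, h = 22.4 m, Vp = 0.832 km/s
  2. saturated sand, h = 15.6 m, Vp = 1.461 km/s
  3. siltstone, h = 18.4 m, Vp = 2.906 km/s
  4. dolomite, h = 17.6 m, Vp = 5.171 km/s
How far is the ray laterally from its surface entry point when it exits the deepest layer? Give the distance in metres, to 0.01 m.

18.02 m

Apply Snell's law at each interface; in layer i the horizontal offset is hᵢ·tan θᵢ.
Layer 1: θ = 4.30°; offset = 22.4·tan 4.30° = 1.6843 m.
Layer 2: sin θ = 1.461·sin 4.3°/0.832 = 0.1317, θ = 7.57°; offset = 15.6·tan 7.57° = 2.0720 m.
Layer 3: sin θ = 2.906·sin 4.3°/0.832 = 0.2619, θ = 15.18°; offset = 18.4·tan 15.18° = 4.9929 m.
Layer 4: sin θ = 5.171·sin 4.3°/0.832 = 0.4660, θ = 27.78°; offset = 17.6·tan 27.78° = 9.2697 m.
Σ offsets = 18.0189 m.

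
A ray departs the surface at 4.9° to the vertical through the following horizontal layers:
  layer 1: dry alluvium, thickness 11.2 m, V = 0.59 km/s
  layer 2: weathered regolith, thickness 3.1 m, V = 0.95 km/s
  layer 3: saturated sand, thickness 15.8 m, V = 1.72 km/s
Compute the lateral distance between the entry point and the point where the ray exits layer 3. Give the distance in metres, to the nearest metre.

Apply Snell's law at each interface; in layer i the horizontal offset is hᵢ·tan θᵢ.
Layer 1: θ = 4.90°; offset = 11.2·tan 4.90° = 0.960 m.
Layer 2: sin θ = 0.95·sin 4.9°/0.59 = 0.1375, θ = 7.91°; offset = 3.1·tan 7.91° = 0.430 m.
Layer 3: sin θ = 1.72·sin 4.9°/0.59 = 0.2490, θ = 14.42°; offset = 15.8·tan 14.42° = 4.062 m.
Summing the layer offsets gives 5.453 m.

5 m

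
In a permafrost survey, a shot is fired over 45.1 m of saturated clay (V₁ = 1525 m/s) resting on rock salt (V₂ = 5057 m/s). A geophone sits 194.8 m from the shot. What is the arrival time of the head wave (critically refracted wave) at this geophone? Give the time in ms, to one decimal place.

t = x/V₂ + 2h·√(V₂²−V₁²)/(V₁V₂).
√(V₂²−V₁²) = √(5057²−1525²) = 4821.6 m/s; delay term = 2·45.1·4821.6/(1525·5057) = 0.05639 s.
t = 194.8/5057 + 0.05639 = 0.09491 s.

94.9 ms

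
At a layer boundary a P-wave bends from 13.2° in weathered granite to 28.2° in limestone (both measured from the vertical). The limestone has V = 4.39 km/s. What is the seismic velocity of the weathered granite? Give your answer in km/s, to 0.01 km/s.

2.12 km/s

Snell's law: sin 13.2°/V₁ = sin 28.2°/V₂.
V₁ = V₂·sin 13.2°/sin 28.2° = 4.39 × 0.4832 = 2.12 km/s.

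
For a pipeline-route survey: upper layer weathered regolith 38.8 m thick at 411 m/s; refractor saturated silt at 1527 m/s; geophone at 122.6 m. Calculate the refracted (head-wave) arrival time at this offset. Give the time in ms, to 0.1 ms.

262.1 ms

t = x/V₂ + 2h·√(V₂²−V₁²)/(V₁V₂).
√(V₂²−V₁²) = √(1527²−411²) = 1470.6 m/s; delay term = 2·38.8·1470.6/(411·1527) = 0.18184 s.
t = 122.6/1527 + 0.18184 = 0.26213 s.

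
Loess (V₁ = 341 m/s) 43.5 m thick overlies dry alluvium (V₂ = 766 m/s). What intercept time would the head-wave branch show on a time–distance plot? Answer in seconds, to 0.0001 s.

0.2285 s

tᵢ = 2h·√(V₂²−V₁²)/(V₁V₂).
√(V₂²−V₁²) = √(766²−341²) = 685.9 m/s.
tᵢ = 2·43.5·685.9/(341·766) = 0.22846 s.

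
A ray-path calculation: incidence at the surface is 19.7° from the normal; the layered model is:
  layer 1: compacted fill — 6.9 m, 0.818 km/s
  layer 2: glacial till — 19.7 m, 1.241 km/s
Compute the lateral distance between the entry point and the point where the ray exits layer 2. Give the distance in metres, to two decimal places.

14.19 m

p = sin θ₁/V₁ = sin 19.7°/0.818 = 4.1210e-01 s/km is conserved through the stack.
Layer 1: θ = 19.70°; offset = 6.9·tan 19.70° = 2.4706 m.
Layer 2: sin θ = p·1.241 = 0.5114 → θ = 30.76°; offset = 19.7·tan 30.76° = 11.7240 m.
Total horizontal offset = 14.1945 m.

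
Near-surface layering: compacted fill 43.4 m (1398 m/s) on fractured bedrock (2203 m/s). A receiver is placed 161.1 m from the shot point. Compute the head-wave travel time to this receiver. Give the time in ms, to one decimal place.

121.1 ms

θ_c = arcsin(V₁/V₂) = arcsin(1398/2203) = 39.39°, cos θ_c = 0.7728.
Intercept time tᵢ = 2h cos θ_c / V₁ = 2·43.4·0.7728/1398 = 0.04799 s.
t = x/V₂ + tᵢ = 161.1/2203 + 0.04799 = 0.12111 s.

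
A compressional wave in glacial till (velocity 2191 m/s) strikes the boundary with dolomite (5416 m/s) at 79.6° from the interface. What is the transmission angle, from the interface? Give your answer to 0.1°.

63.5°

Convert to the normal: θ₁ = 90° − 79.6° = 10.4°.
Snell's law: sin θ₂ = (V₂/V₁)·sin θ₁ = (5416/2191)·sin 10.4° = 0.4462.
θ₂ = arcsin 0.4462 = 26.50° from the normal.
From the interface: 90° − 26.50° = 63.50°.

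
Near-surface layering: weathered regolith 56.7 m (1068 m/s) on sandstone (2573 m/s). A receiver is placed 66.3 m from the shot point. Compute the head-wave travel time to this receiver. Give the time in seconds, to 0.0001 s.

θ_c = arcsin(V₁/V₂) = arcsin(1068/2573) = 24.52°, cos θ_c = 0.9098.
Intercept time tᵢ = 2h cos θ_c / V₁ = 2·56.7·0.9098/1068 = 0.09660 s.
t = x/V₂ + tᵢ = 66.3/2573 + 0.09660 = 0.12237 s.

0.1224 s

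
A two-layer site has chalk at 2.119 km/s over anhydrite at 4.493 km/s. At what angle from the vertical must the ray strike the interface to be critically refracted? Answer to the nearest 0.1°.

Critical incidence: sin θ_c = V₁/V₂ = 2.119/4.493 = 0.4716.
θ_c = arcsin 0.4716 = 28.14°.

28.1°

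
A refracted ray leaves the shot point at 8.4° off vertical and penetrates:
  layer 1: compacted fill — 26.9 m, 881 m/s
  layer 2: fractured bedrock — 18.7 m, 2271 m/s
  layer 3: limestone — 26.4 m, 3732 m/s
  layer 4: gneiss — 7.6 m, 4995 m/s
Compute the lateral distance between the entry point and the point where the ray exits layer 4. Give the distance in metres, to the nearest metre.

Ray parameter p = sin 8.4° / 881 m/s = 1.6582e-04 s/m.
Layer 1: θ = 8.40°; offset = 26.9·tan 8.40° = 3.972 m.
Layer 2: sin θ = p·2271 = 0.3766 → θ = 22.12°; offset = 18.7·tan 22.12° = 7.601 m.
Layer 3: sin θ = p·3732 = 0.6188 → θ = 38.23°; offset = 26.4·tan 38.23° = 20.797 m.
Layer 4: sin θ = p·4995 = 0.8282 → θ = 55.92°; offset = 7.6·tan 55.92° = 11.233 m.
Total horizontal offset = 43.604 m.

44 m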